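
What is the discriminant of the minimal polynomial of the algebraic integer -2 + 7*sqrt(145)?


The element -2 + 7*sqrt(145) has minimal polynomial:
x^2 + 4*x - 7101
Discriminant = (4)^2 - 4*(-7101)
= 16 + 28404
= 28420

28420


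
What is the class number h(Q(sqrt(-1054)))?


K = Q(sqrt(-1054)). d mod 4 = 2, so D = disc(K) = 4d = -4216
h(K) equals the number of primitive reduced positive-definite forms (a, b, c) = a*x^2 + b*x*y + c*y^2 with b^2 - 4ac = D,
where reduced means |b| <= a <= c, with b >= 0 whenever |b| = a or a = c, and primitive means gcd(a, b, c) = 1.
Reduced forces 3a^2 <= |D| = 4216, so 1 <= a <= 37; b must have the parity of D, and c = (b^2 - D)/(4a) must be an integer >= a.
Enumerate a = 1..37, b in [-a, a]:
  a=1: (1, 0, 1054)  [1]
  a=2: (2, 0, 527)  [1]
  a=3..4: none
  a=5: (5, -2, 211), (5, 2, 211)  [2]
  a=6..9: none
  a=10: (10, -8, 107), (10, 8, 107)  [2]
  a=11..12: none
  a=13: (13, -10, 83), (13, 10, 83)  [2]
  a=14..16: none
  a=17: (17, 0, 62)  [1]
  a=18..22: none
  a=23: (23, -4, 46), (23, 4, 46)  [2]
  a=24: none
  a=25: (25, -22, 47), (25, 22, 47)  [2]
  a=26: (26, -16, 43), (26, 16, 43)  [2]
  a=27..30: none
  a=31: (31, 0, 34)  [1]
  a=32..37: none
Total reduced forms: 1 + 1 + 2 + 2 + 2 + 1 + 2 + 2 + 2 + 1 = 16
h = 16

16


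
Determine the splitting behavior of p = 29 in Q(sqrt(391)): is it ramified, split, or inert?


K = Q(sqrt(391)). Since d mod 4 = 3, disc(K) = 1564.
Check p | disc: 1564 mod 29 = 27.
p does not divide disc. Compute Legendre symbol (d/p):
14^((29-1)/2) mod 29 = -1
(d/p) = -1, so p is inert: (p) stays prime with e=1, f=2, g=1.
Therefore p is inert.

inert


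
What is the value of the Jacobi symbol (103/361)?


Compute (103/361) via quadratic reciprocity:
  reciprocity: (103/361) -> +(361/103)
  reduce: (52/103)
  pull out 2: (2/103) = +1  (since 103 mod 8 = 7)
  pull out 2: (2/103) = +1  (since 103 mod 8 = 7)
  reciprocity: (13/103) -> +(103/13)
  reduce: (12/13)
  pull out 2: (2/13) = -1  (since 13 mod 8 = 5)
  pull out 2: (2/13) = -1  (since 13 mod 8 = 5)
  reciprocity: (3/13) -> +(13/3)
  reduce: (1/3)
  (1/3) = 1
Product of signs = 1

1


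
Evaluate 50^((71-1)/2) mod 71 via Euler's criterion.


p = 71 is prime and the exponent is (p-1)/2 = 35, so by Euler's criterion 50^35 = (50/71) = +1 or -1 mod 71.
Compute by square-and-multiply:
  35 = 32 + 2 + 1 (binary 100011)
  Repeated squaring mod 71: 50^1 = 50, 50^2 = 15, 50^4 = 12, 50^8 = 2, 50^16 = 4, 50^32 = 16
  50^35 = 50^32 * 50^2 * 50^1 = 16 * 15 * 50 mod 71
    16 * 15 = 240 = 27 mod 71
    27 * 50 = 1350 = 1 mod 71
  50^35 = 1 mod 71
Result 1: 50 is a quadratic residue mod 71.
50^35 mod 71 = 1

1


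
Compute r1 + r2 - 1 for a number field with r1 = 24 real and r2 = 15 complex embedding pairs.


By Dirichlet's unit theorem:
rank = r1 + r2 - 1
= 24 + 15 - 1
= 38

38


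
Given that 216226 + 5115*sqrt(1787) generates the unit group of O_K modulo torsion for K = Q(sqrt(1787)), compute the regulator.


epsilon = 216226 + 5115*sqrt(1787)
= 432452.0000
R = ln(432452.0000)
= 12.9772

12.9772


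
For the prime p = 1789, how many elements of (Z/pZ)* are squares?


For prime p, the number of non-zero quadratic residues is (p-1)/2.
= (1789-1)/2
= 894

894


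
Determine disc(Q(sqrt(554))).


For K = Q(sqrt(d)) with d squarefree: disc(K) = d if d = 1 mod 4, and disc(K) = 4d if d = 2 or 3 mod 4.
Here d = 554, and d mod 4 = 2.
d = 2 mod 4, not 1 (O_K = Z[sqrt(d)]), so disc(K) = 4d = 4 * (554) = 2216

2216


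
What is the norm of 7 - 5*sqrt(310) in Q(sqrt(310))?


N(a + b*sqrt(d)) = a^2 - d*b^2
= (7)^2 - (310)*(-5)^2
= 49 - 7750
= -7701

-7701


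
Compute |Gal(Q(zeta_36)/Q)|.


|Gal(Q(zeta_36)/Q)| = phi(36)
= 12

12


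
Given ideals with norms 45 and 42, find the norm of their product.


N(IJ) = N(I) * N(J)
= 45 * 42
= 1890

1890


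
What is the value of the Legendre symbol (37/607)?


p = 607 is prime, so compute (37/607) with the reciprocity algorithm (Jacobi-symbol steps: pull out 2s via (2/n), flip via reciprocity, reduce):
  reciprocity: (37/607) -> +(607/37)
  reduce: (15/37)
  reciprocity: (15/37) -> +(37/15)
  reduce: (7/15)
  reciprocity: (7/15) -> -(15/7)
  reduce: (1/7)
  (1/7) = 1
Product of signs = -1
(37/607) = -1

-1


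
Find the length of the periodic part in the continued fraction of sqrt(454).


Run the CF algorithm for sqrt(454).
a_0 = floor(sqrt(454)) = 21; set m_0=0, q_0=1.
Recurrence: m' = q*a - m,  q' = (d - m'^2)/q,  a' = floor((a_0 + m')/q').
  step 1: m=21, q=13, a=3
  step 2: m=18, q=10, a=3
  step 3: m=12, q=31, a=1
  step 4: m=19, q=3, a=13
  step 5: m=20, q=18, a=2
  step 6: m=16, q=11, a=3
  step 7: m=17, q=15, a=2
  step 8: m=13, q=19, a=1
  step 9: m=6, q=22, a=1
  step 10: m=16, q=9, a=4
  step 11: m=20, q=6, a=6
  step 12: m=16, q=33, a=1
  step 13: m=17, q=5, a=7
  step 14: m=18, q=26, a=1
  step 15: m=8, q=15, a=1
  step 16: m=7, q=27, a=1
  step 17: m=20, q=2, a=20
  step 18: m=20, q=27, a=1
  step 19: m=7, q=15, a=1
  step 20: m=8, q=26, a=1
  step 21: m=18, q=5, a=7
  step 22: m=17, q=33, a=1
  step 23: m=16, q=6, a=6
  step 24: m=20, q=9, a=4
  step 25: m=16, q=22, a=1
  step 26: m=6, q=19, a=1
  step 27: m=13, q=15, a=2
  step 28: m=17, q=11, a=3
  step 29: m=16, q=18, a=2
  step 30: m=20, q=3, a=13
  step 31: m=19, q=31, a=1
  step 32: m=12, q=10, a=3
  step 33: m=18, q=13, a=3
  step 34: m=21, q=1, a=42
a_34 = 2*a_0 = 42, so the period closes here.
sqrt(454) = [21; 3, 3, 1, 13, 2, 3, 2, 1, 1, 4, 6, 1, 7, 1, 1, 1, 20, 1, 1, 1, 7, 1, 6, 4, 1, 1, 2, 3, 2, 13, 1, 3, 3, 42]
Period length = 34

34


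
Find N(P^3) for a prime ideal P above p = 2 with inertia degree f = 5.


N(P^a) = p^(a*f)
= 2^(3*5)
= 2^15
= 32768

32768


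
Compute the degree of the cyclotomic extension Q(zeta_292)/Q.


The degree equals Euler's totient phi(292).
292 = 2^2 * 73
phi(292) = 144

144


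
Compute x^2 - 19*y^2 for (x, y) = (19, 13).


x^2 - d*y^2
= 19^2 - 19*13^2
= 361 - 3211
= -2850

-2850


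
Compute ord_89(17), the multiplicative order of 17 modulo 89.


We want ord_89(17), the smallest k >= 1 with 17^k = 1 mod 89.
n = 89 = 89, phi(89) = 88; the order divides phi(n).
Divisors of 88: 1, 2, 4, 8, 11, 22, 44, 88
Repeated squaring mod 89: 17^1 = 17, 17^2 = 22, 17^4 = 39, 17^8 = 8, 17^16 = 64, 17^32 = 2, 17^64 = 4
Test divisors in increasing order:
  k=1: 17^1 = 17 mod 89
  k=2: 17^2 = 22 mod 89
  k=4: 17^4 = 39 mod 89
  k=8: 17^8 = 8 mod 89
  k=11: 17^11 = 8 * 22 * 17 = 55 mod 89
  k=22: 17^22 = 64 * 39 * 22 = 88 mod 89
  k=44: 17^44 = 2 * 8 * 39 = 1 mod 89  <- first divisor giving 1
Order = 44

44


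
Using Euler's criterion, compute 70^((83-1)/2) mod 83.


p = 83 is prime and the exponent is (p-1)/2 = 41, so by Euler's criterion 70^41 = (70/83) = +1 or -1 mod 83.
Compute by square-and-multiply:
  41 = 32 + 8 + 1 (binary 101001)
  Repeated squaring mod 83: 70^1 = 70, 70^2 = 3, 70^4 = 9, 70^8 = 81, 70^16 = 4, 70^32 = 16
  70^41 = 70^32 * 70^8 * 70^1 = 16 * 81 * 70 mod 83
    16 * 81 = 1296 = 51 mod 83
    51 * 70 = 3570 = 1 mod 83
  70^41 = 1 mod 83
Result 1: 70 is a quadratic residue mod 83.
70^41 mod 83 = 1

1


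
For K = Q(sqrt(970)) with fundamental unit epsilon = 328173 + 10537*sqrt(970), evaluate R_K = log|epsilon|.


epsilon = 328173 + 10537*sqrt(970)
= 656346.0000
R = ln(656346.0000)
= 13.3944

13.3944


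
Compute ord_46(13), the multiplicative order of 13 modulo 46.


We want ord_46(13), the smallest k >= 1 with 13^k = 1 mod 46.
n = 46 = 2 * 23, phi(46) = 22; the order divides phi(n).
Divisors of 22: 1, 2, 11, 22
Repeated squaring mod 46: 13^1 = 13, 13^2 = 31, 13^4 = 41, 13^8 = 25, 13^16 = 27
Test divisors in increasing order:
  k=1: 13^1 = 13 mod 46
  k=2: 13^2 = 31 mod 46
  k=11: 13^11 = 25 * 31 * 13 = 1 mod 46  <- first divisor giving 1
Order = 11

11


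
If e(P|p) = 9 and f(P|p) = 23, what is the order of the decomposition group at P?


|D_P| = e * f
= 9 * 23
= 207

207


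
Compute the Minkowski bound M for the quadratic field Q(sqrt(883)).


d = 883, d mod 4 = 3, so disc(K) = 4d = 3532; |disc(K)| = 3532
Real quadratic field, so n = 2, s = r2 = 0, r1 = 2
M = (n!/n^n) * (4/pi)^s * sqrt(|disc(K)|) = (2!/2^2) * (4/pi)^0 * sqrt(3532)
= 0.5 * 1.000000 * 59.430632
= 29.7153

29.7153


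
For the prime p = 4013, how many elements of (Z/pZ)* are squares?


For prime p, the number of non-zero quadratic residues is (p-1)/2.
= (4013-1)/2
= 2006

2006


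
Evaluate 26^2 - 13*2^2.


x^2 - d*y^2
= 26^2 - 13*2^2
= 676 - 52
= 624

624


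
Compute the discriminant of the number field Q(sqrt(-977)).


For K = Q(sqrt(d)) with d squarefree: disc(K) = d if d = 1 mod 4, and disc(K) = 4d if d = 2 or 3 mod 4.
Here d = -977, and d mod 4 = 3.
d = 3 mod 4, not 1 (O_K = Z[sqrt(d)]), so disc(K) = 4d = 4 * (-977) = -3908

-3908


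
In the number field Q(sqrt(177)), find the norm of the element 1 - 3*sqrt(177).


N(a + b*sqrt(d)) = a^2 - d*b^2
= (1)^2 - (177)*(-3)^2
= 1 - 1593
= -1592

-1592


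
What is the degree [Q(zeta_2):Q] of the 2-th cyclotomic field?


The degree equals Euler's totient phi(2).
2 = 2
phi(2) = 1

1


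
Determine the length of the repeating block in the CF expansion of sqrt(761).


Run the CF algorithm for sqrt(761).
a_0 = floor(sqrt(761)) = 27; set m_0=0, q_0=1.
Recurrence: m' = q*a - m,  q' = (d - m'^2)/q,  a' = floor((a_0 + m')/q').
  step 1: m=27, q=32, a=1
  step 2: m=5, q=23, a=1
  step 3: m=18, q=19, a=2
  step 4: m=20, q=19, a=2
  step 5: m=18, q=23, a=1
  step 6: m=5, q=32, a=1
  step 7: m=27, q=1, a=54
a_7 = 2*a_0 = 54, so the period closes here.
sqrt(761) = [27; 1, 1, 2, 2, 1, 1, 54]
Period length = 7

7


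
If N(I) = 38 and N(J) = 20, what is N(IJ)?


N(IJ) = N(I) * N(J)
= 38 * 20
= 760

760


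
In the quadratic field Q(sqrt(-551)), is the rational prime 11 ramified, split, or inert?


K = Q(sqrt(-551)). Since d mod 4 = 1, disc(K) = -551.
Check p | disc: -551 mod 11 = 10.
p does not divide disc. Compute Legendre symbol (d/p):
10^((11-1)/2) mod 11 = -1
(d/p) = -1, so p is inert: (p) stays prime with e=1, f=2, g=1.
Therefore p is inert.

inert


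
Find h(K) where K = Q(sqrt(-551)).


K = Q(sqrt(-551)). d mod 4 = 1, so D = disc(K) = d = -551
h(K) equals the number of primitive reduced positive-definite forms (a, b, c) = a*x^2 + b*x*y + c*y^2 with b^2 - 4ac = D,
where reduced means |b| <= a <= c, with b >= 0 whenever |b| = a or a = c, and primitive means gcd(a, b, c) = 1.
Reduced forces 3a^2 <= |D| = 551, so 1 <= a <= 13; b must have the parity of D, and c = (b^2 - D)/(4a) must be an integer >= a.
Enumerate a = 1..13, b in [-a, a]:
  a=1: (1, 1, 138)  [1]
  a=2: (2, -1, 69), (2, 1, 69)  [2]
  a=3: (3, -1, 46), (3, 1, 46)  [2]
  a=4: (4, -3, 35), (4, 3, 35)  [2]
  a=5: (5, -3, 28), (5, 3, 28)  [2]
  a=6: (6, -5, 24), (6, -1, 23), (6, 1, 23), (6, 5, 24)  [4]
  a=7: (7, -3, 20), (7, 3, 20)  [2]
  a=8: (8, -5, 18), (8, 5, 18)  [2]
  a=9: (9, -5, 16), (9, 5, 16)  [2]
  a=10: (10, -7, 15), (10, -3, 14), (10, 3, 14), (10, 7, 15)  [4]
  a=11: none
  a=12: (12, -11, 14), (12, 5, 12), (12, 11, 14)  [3]
  a=13: none
Total reduced forms: 1 + 2 + 2 + 2 + 2 + 4 + 2 + 2 + 2 + 4 + 3 = 26
h = 26

26


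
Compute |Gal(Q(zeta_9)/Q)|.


|Gal(Q(zeta_9)/Q)| = phi(9)
= 6

6


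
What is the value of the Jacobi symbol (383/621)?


Compute (383/621) via quadratic reciprocity:
  reciprocity: (383/621) -> +(621/383)
  reduce: (238/383)
  pull out 2: (2/383) = +1  (since 383 mod 8 = 7)
  reciprocity: (119/383) -> -(383/119)
  reduce: (26/119)
  pull out 2: (2/119) = +1  (since 119 mod 8 = 7)
  reciprocity: (13/119) -> +(119/13)
  reduce: (2/13)
  pull out 2: (2/13) = -1  (since 13 mod 8 = 5)
  (1/13) = 1
Product of signs = 1

1


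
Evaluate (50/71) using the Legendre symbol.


p = 71 is prime, so compute (50/71) with the reciprocity algorithm (Jacobi-symbol steps: pull out 2s via (2/n), flip via reciprocity, reduce):
  pull out 2: (2/71) = +1  (since 71 mod 8 = 7)
  reciprocity: (25/71) -> +(71/25)
  reduce: (21/25)
  reciprocity: (21/25) -> +(25/21)
  reduce: (4/21)
  pull out 2: (2/21) = -1  (since 21 mod 8 = 5)
  pull out 2: (2/21) = -1  (since 21 mod 8 = 5)
  (1/21) = 1
Product of signs = 1
(50/71) = 1

1


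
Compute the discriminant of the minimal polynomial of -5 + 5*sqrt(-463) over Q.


The element -5 + 5*sqrt(-463) has minimal polynomial:
x^2 + 10*x + 11600
Discriminant = (10)^2 - 4*(11600)
= 100 - 46400
= -46300

-46300


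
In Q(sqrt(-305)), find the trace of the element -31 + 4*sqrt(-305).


Tr(a + b*sqrt(d)) = (a + b*sqrt(d)) + (a - b*sqrt(d)) = 2a
= 2 * (-31)
= -62

-62


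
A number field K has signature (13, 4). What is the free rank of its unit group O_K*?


By Dirichlet's unit theorem:
rank = r1 + r2 - 1
= 13 + 4 - 1
= 16

16


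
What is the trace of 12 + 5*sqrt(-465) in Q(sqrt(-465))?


Tr(a + b*sqrt(d)) = (a + b*sqrt(d)) + (a - b*sqrt(d)) = 2a
= 2 * (12)
= 24

24


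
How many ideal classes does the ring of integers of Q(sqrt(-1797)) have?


K = Q(sqrt(-1797)). d mod 4 = 3, so D = disc(K) = 4d = -7188
h(K) equals the number of primitive reduced positive-definite forms (a, b, c) = a*x^2 + b*x*y + c*y^2 with b^2 - 4ac = D,
where reduced means |b| <= a <= c, with b >= 0 whenever |b| = a or a = c, and primitive means gcd(a, b, c) = 1.
Reduced forces 3a^2 <= |D| = 7188, so 1 <= a <= 48; b must have the parity of D, and c = (b^2 - D)/(4a) must be an integer >= a.
Enumerate a = 1..48, b in [-a, a]:
  a=1: (1, 0, 1797)  [1]
  a=2: (2, 2, 899)  [1]
  a=3: (3, 0, 599)  [1]
  a=4..5: none
  a=6: (6, 6, 301)  [1]
  a=7: (7, -6, 258), (7, 6, 258)  [2]
  a=8..12: none
  a=13: (13, -12, 141), (13, 12, 141)  [2]
  a=14: (14, -6, 129), (14, 6, 129)  [2]
  a=15..20: none
  a=21: (21, -6, 86), (21, 6, 86)  [2]
  a=22..25: none
  a=26: (26, -14, 71), (26, 14, 71)  [2]
  a=27..28: none
  a=29: (29, -2, 62), (29, 2, 62)  [2]
  a=30: none
  a=31: (31, -2, 58), (31, 2, 58)  [2]
  a=32..36: none
  a=37: (37, -8, 49), (37, 8, 49)  [2]
  a=38: none
  a=39: (39, -12, 47), (39, 12, 47)  [2]
  a=40..41: none
  a=42: (42, -6, 43), (42, 6, 43)  [2]
  a=43..48: none
Total reduced forms: 1 + 1 + 1 + 1 + 2 + 2 + 2 + 2 + 2 + 2 + 2 + 2 + 2 + 2 = 24
h = 24

24


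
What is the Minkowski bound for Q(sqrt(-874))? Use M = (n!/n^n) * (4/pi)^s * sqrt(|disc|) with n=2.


d = -874, d mod 4 = 2, so disc(K) = 4d = -3496; |disc(K)| = 3496
Imaginary quadratic field, so n = 2, s = r2 = 1, r1 = 0
M = (n!/n^n) * (4/pi)^s * sqrt(|disc(K)|) = (2!/2^2) * (4/pi)^1 * sqrt(3496)
= 0.5 * 1.273240 * 59.126982
= 37.6414

37.6414


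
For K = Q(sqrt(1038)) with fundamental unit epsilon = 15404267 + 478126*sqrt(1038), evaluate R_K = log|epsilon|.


epsilon = 15404267 + 478126*sqrt(1038)
= 3.0809e+07
R = ln(3.0809e+07)
= 17.2433

17.2433


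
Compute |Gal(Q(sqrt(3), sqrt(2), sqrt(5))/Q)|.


The 3 square roots of distinct primes are multiplicatively independent over Q,
so [K:Q] = 2^3 and Gal(K/Q) is isomorphic to (Z/2Z)^3.
|Gal| = 2^3 = 8

8


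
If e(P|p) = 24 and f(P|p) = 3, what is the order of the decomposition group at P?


|D_P| = e * f
= 24 * 3
= 72

72


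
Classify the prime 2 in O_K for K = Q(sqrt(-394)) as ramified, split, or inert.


K = Q(sqrt(-394)). Since d mod 4 = 2, disc(K) = -1576.
Check p | disc: -1576 mod 2 = 0.
p divides disc, so p ramifies: (p) = P^2 with e=2, f=1, g=1.
Therefore p is ramified.

ramified


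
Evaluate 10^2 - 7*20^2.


x^2 - d*y^2
= 10^2 - 7*20^2
= 100 - 2800
= -2700

-2700


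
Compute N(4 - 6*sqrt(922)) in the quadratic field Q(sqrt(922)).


N(a + b*sqrt(d)) = a^2 - d*b^2
= (4)^2 - (922)*(-6)^2
= 16 - 33192
= -33176

-33176


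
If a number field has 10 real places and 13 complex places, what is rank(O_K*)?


By Dirichlet's unit theorem:
rank = r1 + r2 - 1
= 10 + 13 - 1
= 22

22


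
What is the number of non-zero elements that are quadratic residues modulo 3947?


For prime p, the number of non-zero quadratic residues is (p-1)/2.
= (3947-1)/2
= 1973

1973


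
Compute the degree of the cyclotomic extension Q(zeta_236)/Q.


The degree equals Euler's totient phi(236).
236 = 2^2 * 59
phi(236) = 116

116


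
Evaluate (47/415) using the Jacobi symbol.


Compute (47/415) via quadratic reciprocity:
  reciprocity: (47/415) -> -(415/47)
  reduce: (39/47)
  reciprocity: (39/47) -> -(47/39)
  reduce: (8/39)
  pull out 2: (2/39) = +1  (since 39 mod 8 = 7)
  pull out 2: (2/39) = +1  (since 39 mod 8 = 7)
  pull out 2: (2/39) = +1  (since 39 mod 8 = 7)
  (1/39) = 1
Product of signs = 1

1


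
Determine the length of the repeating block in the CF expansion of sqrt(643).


Run the CF algorithm for sqrt(643).
a_0 = floor(sqrt(643)) = 25; set m_0=0, q_0=1.
Recurrence: m' = q*a - m,  q' = (d - m'^2)/q,  a' = floor((a_0 + m')/q').
  step 1: m=25, q=18, a=2
  step 2: m=11, q=29, a=1
  step 3: m=18, q=11, a=3
  step 4: m=15, q=38, a=1
  step 5: m=23, q=3, a=16
  step 6: m=25, q=6, a=8
  step 7: m=23, q=19, a=2
  step 8: m=15, q=22, a=1
  step 9: m=7, q=27, a=1
  step 10: m=20, q=9, a=5
  step 11: m=25, q=2, a=25
  step 12: m=25, q=9, a=5
  step 13: m=20, q=27, a=1
  step 14: m=7, q=22, a=1
  step 15: m=15, q=19, a=2
  step 16: m=23, q=6, a=8
  step 17: m=25, q=3, a=16
  step 18: m=23, q=38, a=1
  step 19: m=15, q=11, a=3
  step 20: m=18, q=29, a=1
  step 21: m=11, q=18, a=2
  step 22: m=25, q=1, a=50
a_22 = 2*a_0 = 50, so the period closes here.
sqrt(643) = [25; 2, 1, 3, 1, 16, 8, 2, 1, 1, 5, 25, 5, 1, 1, 2, 8, 16, 1, 3, 1, 2, 50]
Period length = 22

22


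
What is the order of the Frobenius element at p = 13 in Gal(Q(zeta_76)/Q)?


The Frobenius at p in Gal(Q(zeta_n)/Q) = (Z/nZ)* is the class of p, so its order is ord_76(13), the smallest k >= 1 with 13^k = 1 mod 76.
n = 76 = 2^2 * 19, phi(76) = 36; the order divides phi(n).
Divisors of 36: 1, 2, 3, 4, 6, 9, 12, 18, 36
Repeated squaring mod 76: 13^1 = 13, 13^2 = 17, 13^4 = 61, 13^8 = 73, 13^16 = 9, 13^32 = 5
Test divisors in increasing order:
  k=1: 13^1 = 13 mod 76
  k=2: 13^2 = 17 mod 76
  k=3: 13^3 = 17 * 13 = 69 mod 76
  k=4: 13^4 = 61 mod 76
  k=6: 13^6 = 61 * 17 = 49 mod 76
  k=9: 13^9 = 73 * 13 = 37 mod 76
  k=12: 13^12 = 73 * 61 = 45 mod 76
  k=18: 13^18 = 9 * 17 = 1 mod 76  <- first divisor giving 1
Order = 18

18


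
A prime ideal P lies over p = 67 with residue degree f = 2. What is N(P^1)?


N(P^a) = p^(a*f)
= 67^(1*2)
= 67^2
= 4489

4489


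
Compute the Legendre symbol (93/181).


p = 181 is prime, so compute (93/181) with the reciprocity algorithm (Jacobi-symbol steps: pull out 2s via (2/n), flip via reciprocity, reduce):
  reciprocity: (93/181) -> +(181/93)
  reduce: (88/93)
  pull out 2: (2/93) = -1  (since 93 mod 8 = 5)
  pull out 2: (2/93) = -1  (since 93 mod 8 = 5)
  pull out 2: (2/93) = -1  (since 93 mod 8 = 5)
  reciprocity: (11/93) -> +(93/11)
  reduce: (5/11)
  reciprocity: (5/11) -> +(11/5)
  reduce: (1/5)
  (1/5) = 1
Product of signs = -1
(93/181) = -1

-1


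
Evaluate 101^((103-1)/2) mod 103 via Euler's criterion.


p = 103 is prime and the exponent is (p-1)/2 = 51, so by Euler's criterion 101^51 = (101/103) = +1 or -1 mod 103.
Compute by square-and-multiply:
  51 = 32 + 16 + 2 + 1 (binary 110011)
  Repeated squaring mod 103: 101^1 = 101, 101^2 = 4, 101^4 = 16, 101^8 = 50, 101^16 = 28, 101^32 = 63
  101^51 = 101^32 * 101^16 * 101^2 * 101^1 = 63 * 28 * 4 * 101 mod 103
    63 * 28 = 1764 = 13 mod 103
    13 * 4 = 52 = 52 mod 103
    52 * 101 = 5252 = 102 mod 103
  101^51 = 102 mod 103
Result 102 = p - 1 = -1 mod 103: 101 is a quadratic non-residue mod 103. As a residue in [0, p-1] the value is 102.
101^51 mod 103 = 102

102


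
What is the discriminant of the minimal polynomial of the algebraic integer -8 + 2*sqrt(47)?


The element -8 + 2*sqrt(47) has minimal polynomial:
x^2 + 16*x - 124
Discriminant = (16)^2 - 4*(-124)
= 256 + 496
= 752

752


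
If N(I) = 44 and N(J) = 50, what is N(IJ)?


N(IJ) = N(I) * N(J)
= 44 * 50
= 2200

2200


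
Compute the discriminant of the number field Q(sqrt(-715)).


For K = Q(sqrt(d)) with d squarefree: disc(K) = d if d = 1 mod 4, and disc(K) = 4d if d = 2 or 3 mod 4.
Here d = -715, and d mod 4 = 1.
d = 1 mod 4 (O_K = Z[(1+sqrt(d))/2]), so disc(K) = d = -715

-715


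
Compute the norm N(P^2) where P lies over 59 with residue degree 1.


N(P^a) = p^(a*f)
= 59^(2*1)
= 59^2
= 3481

3481


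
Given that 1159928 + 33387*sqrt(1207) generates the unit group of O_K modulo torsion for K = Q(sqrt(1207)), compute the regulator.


epsilon = 1159928 + 33387*sqrt(1207)
= 2.3199e+06
R = ln(2.3199e+06)
= 14.6570

14.6570


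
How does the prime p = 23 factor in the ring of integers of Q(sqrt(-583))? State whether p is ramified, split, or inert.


K = Q(sqrt(-583)). Since d mod 4 = 1, disc(K) = -583.
Check p | disc: -583 mod 23 = 15.
p does not divide disc. Compute Legendre symbol (d/p):
15^((23-1)/2) mod 23 = -1
(d/p) = -1, so p is inert: (p) stays prime with e=1, f=2, g=1.
Therefore p is inert.

inert


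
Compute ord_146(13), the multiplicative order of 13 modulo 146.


We want ord_146(13), the smallest k >= 1 with 13^k = 1 mod 146.
n = 146 = 2 * 73, phi(146) = 72; the order divides phi(n).
Divisors of 72: 1, 2, 3, 4, 6, 8, 9, 12, 18, 24, 36, 72
Repeated squaring mod 146: 13^1 = 13, 13^2 = 23, 13^4 = 91, 13^8 = 105, 13^16 = 75, 13^32 = 77, 13^64 = 89
Test divisors in increasing order:
  k=1: 13^1 = 13 mod 146
  k=2: 13^2 = 23 mod 146
  k=3: 13^3 = 23 * 13 = 7 mod 146
  k=4: 13^4 = 91 mod 146
  k=6: 13^6 = 91 * 23 = 49 mod 146
  k=8: 13^8 = 105 mod 146
  k=9: 13^9 = 105 * 13 = 51 mod 146
  k=12: 13^12 = 105 * 91 = 65 mod 146
  k=18: 13^18 = 75 * 23 = 119 mod 146
  k=24: 13^24 = 75 * 105 = 137 mod 146
  k=36: 13^36 = 77 * 91 = 145 mod 146
  k=72: 13^72 = 89 * 105 = 1 mod 146  <- first divisor giving 1
Order = 72

72


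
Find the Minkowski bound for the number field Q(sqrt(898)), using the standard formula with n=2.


d = 898, d mod 4 = 2, so disc(K) = 4d = 3592; |disc(K)| = 3592
Real quadratic field, so n = 2, s = r2 = 0, r1 = 2
M = (n!/n^n) * (4/pi)^s * sqrt(|disc(K)|) = (2!/2^2) * (4/pi)^0 * sqrt(3592)
= 0.5 * 1.000000 * 59.933296
= 29.9666

29.9666


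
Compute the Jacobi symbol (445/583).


Compute (445/583) via quadratic reciprocity:
  reciprocity: (445/583) -> +(583/445)
  reduce: (138/445)
  pull out 2: (2/445) = -1  (since 445 mod 8 = 5)
  reciprocity: (69/445) -> +(445/69)
  reduce: (31/69)
  reciprocity: (31/69) -> +(69/31)
  reduce: (7/31)
  reciprocity: (7/31) -> -(31/7)
  reduce: (3/7)
  reciprocity: (3/7) -> -(7/3)
  reduce: (1/3)
  (1/3) = 1
Product of signs = -1

-1


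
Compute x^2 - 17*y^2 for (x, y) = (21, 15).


x^2 - d*y^2
= 21^2 - 17*15^2
= 441 - 3825
= -3384

-3384


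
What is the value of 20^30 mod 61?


p = 61 is prime and the exponent is (p-1)/2 = 30, so by Euler's criterion 20^30 = (20/61) = +1 or -1 mod 61.
Compute by square-and-multiply:
  30 = 16 + 8 + 4 + 2 (binary 11110)
  Repeated squaring mod 61: 20^1 = 20, 20^2 = 34, 20^4 = 58, 20^8 = 9, 20^16 = 20
  20^30 = 20^16 * 20^8 * 20^4 * 20^2 = 20 * 9 * 58 * 34 mod 61
    20 * 9 = 180 = 58 mod 61
    58 * 58 = 3364 = 9 mod 61
    9 * 34 = 306 = 1 mod 61
  20^30 = 1 mod 61
Result 1: 20 is a quadratic residue mod 61.
20^30 mod 61 = 1

1


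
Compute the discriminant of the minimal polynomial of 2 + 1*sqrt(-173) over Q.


The element 2 + 1*sqrt(-173) has minimal polynomial:
x^2 - 4*x + 177
Discriminant = (-4)^2 - 4*(177)
= 16 - 708
= -692

-692


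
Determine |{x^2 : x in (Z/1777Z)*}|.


For prime p, the number of non-zero quadratic residues is (p-1)/2.
= (1777-1)/2
= 888

888


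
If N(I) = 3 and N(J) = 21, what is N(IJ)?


N(IJ) = N(I) * N(J)
= 3 * 21
= 63

63


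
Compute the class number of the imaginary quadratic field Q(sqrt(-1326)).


K = Q(sqrt(-1326)). d mod 4 = 2, so D = disc(K) = 4d = -5304
h(K) equals the number of primitive reduced positive-definite forms (a, b, c) = a*x^2 + b*x*y + c*y^2 with b^2 - 4ac = D,
where reduced means |b| <= a <= c, with b >= 0 whenever |b| = a or a = c, and primitive means gcd(a, b, c) = 1.
Reduced forces 3a^2 <= |D| = 5304, so 1 <= a <= 42; b must have the parity of D, and c = (b^2 - D)/(4a) must be an integer >= a.
Enumerate a = 1..42, b in [-a, a]:
  a=1: (1, 0, 1326)  [1]
  a=2: (2, 0, 663)  [1]
  a=3: (3, 0, 442)  [1]
  a=4: none
  a=5: (5, -4, 266), (5, 4, 266)  [2]
  a=6: (6, 0, 221)  [1]
  a=7: (7, -4, 190), (7, 4, 190)  [2]
  a=8..9: none
  a=10: (10, -4, 133), (10, 4, 133)  [2]
  a=11: (11, -8, 122), (11, 8, 122)  [2]
  a=12: none
  a=13: (13, 0, 102)  [1]
  a=14: (14, -4, 95), (14, 4, 95)  [2]
  a=15: (15, -6, 89), (15, 6, 89)  [2]
  a=16: none
  a=17: (17, 0, 78)  [1]
  a=18: none
  a=19: (19, -4, 70), (19, 4, 70)  [2]
  a=20: none
  a=21: (21, -18, 67), (21, 18, 67)  [2]
  a=22: (22, -8, 61), (22, 8, 61)  [2]
  a=23: (23, -20, 62), (23, 20, 62)  [2]
  a=24: none
  a=25: (25, -14, 55), (25, 14, 55)  [2]
  a=26: (26, 0, 51)  [1]
  a=27..29: none
  a=30: (30, -24, 49), (30, 24, 49)  [2]
  a=31: (31, -20, 46), (31, 20, 46)  [2]
  a=32: none
  a=33: (33, -30, 47), (33, 30, 47)  [2]
  a=34: (34, 0, 39)  [1]
  a=35: (35, -24, 42), (35, -4, 38), (35, 4, 38), (35, 24, 42)  [4]
  a=36..42: none
Total reduced forms: 1 + 1 + 1 + 2 + 1 + 2 + 2 + 2 + 1 + 2 + 2 + 1 + 2 + 2 + 2 + 2 + 2 + 1 + 2 + 2 + 2 + 1 + 4 = 40
h = 40

40


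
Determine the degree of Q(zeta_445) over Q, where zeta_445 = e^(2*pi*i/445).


The degree equals Euler's totient phi(445).
445 = 5 * 89
phi(445) = 352

352


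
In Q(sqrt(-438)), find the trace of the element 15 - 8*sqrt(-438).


Tr(a + b*sqrt(d)) = (a + b*sqrt(d)) + (a - b*sqrt(d)) = 2a
= 2 * (15)
= 30

30


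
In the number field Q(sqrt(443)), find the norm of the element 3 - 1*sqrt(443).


N(a + b*sqrt(d)) = a^2 - d*b^2
= (3)^2 - (443)*(-1)^2
= 9 - 443
= -434

-434


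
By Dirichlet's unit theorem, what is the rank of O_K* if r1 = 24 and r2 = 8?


By Dirichlet's unit theorem:
rank = r1 + r2 - 1
= 24 + 8 - 1
= 31

31


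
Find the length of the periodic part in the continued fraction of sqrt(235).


Run the CF algorithm for sqrt(235).
a_0 = floor(sqrt(235)) = 15; set m_0=0, q_0=1.
Recurrence: m' = q*a - m,  q' = (d - m'^2)/q,  a' = floor((a_0 + m')/q').
  step 1: m=15, q=10, a=3
  step 2: m=15, q=1, a=30
a_2 = 2*a_0 = 30, so the period closes here.
sqrt(235) = [15; 3, 30]
Period length = 2

2


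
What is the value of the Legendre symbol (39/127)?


p = 127 is prime, so compute (39/127) with the reciprocity algorithm (Jacobi-symbol steps: pull out 2s via (2/n), flip via reciprocity, reduce):
  reciprocity: (39/127) -> -(127/39)
  reduce: (10/39)
  pull out 2: (2/39) = +1  (since 39 mod 8 = 7)
  reciprocity: (5/39) -> +(39/5)
  reduce: (4/5)
  pull out 2: (2/5) = -1  (since 5 mod 8 = 5)
  pull out 2: (2/5) = -1  (since 5 mod 8 = 5)
  (1/5) = 1
Product of signs = -1
(39/127) = -1

-1


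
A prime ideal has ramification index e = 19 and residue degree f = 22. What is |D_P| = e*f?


|D_P| = e * f
= 19 * 22
= 418

418


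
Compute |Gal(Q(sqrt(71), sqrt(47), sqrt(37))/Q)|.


The 3 square roots of distinct primes are multiplicatively independent over Q,
so [K:Q] = 2^3 and Gal(K/Q) is isomorphic to (Z/2Z)^3.
|Gal| = 2^3 = 8

8


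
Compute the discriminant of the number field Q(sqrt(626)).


For K = Q(sqrt(d)) with d squarefree: disc(K) = d if d = 1 mod 4, and disc(K) = 4d if d = 2 or 3 mod 4.
Here d = 626, and d mod 4 = 2.
d = 2 mod 4, not 1 (O_K = Z[sqrt(d)]), so disc(K) = 4d = 4 * (626) = 2504

2504


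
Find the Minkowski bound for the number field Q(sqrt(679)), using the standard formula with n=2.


d = 679, d mod 4 = 3, so disc(K) = 4d = 2716; |disc(K)| = 2716
Real quadratic field, so n = 2, s = r2 = 0, r1 = 2
M = (n!/n^n) * (4/pi)^s * sqrt(|disc(K)|) = (2!/2^2) * (4/pi)^0 * sqrt(2716)
= 0.5 * 1.000000 * 52.115257
= 26.0576

26.0576


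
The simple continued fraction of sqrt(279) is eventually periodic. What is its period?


Run the CF algorithm for sqrt(279).
a_0 = floor(sqrt(279)) = 16; set m_0=0, q_0=1.
Recurrence: m' = q*a - m,  q' = (d - m'^2)/q,  a' = floor((a_0 + m')/q').
  step 1: m=16, q=23, a=1
  step 2: m=7, q=10, a=2
  step 3: m=13, q=11, a=2
  step 4: m=9, q=18, a=1
  step 5: m=9, q=11, a=2
  step 6: m=13, q=10, a=2
  step 7: m=7, q=23, a=1
  step 8: m=16, q=1, a=32
a_8 = 2*a_0 = 32, so the period closes here.
sqrt(279) = [16; 1, 2, 2, 1, 2, 2, 1, 32]
Period length = 8

8


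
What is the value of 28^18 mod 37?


p = 37 is prime and the exponent is (p-1)/2 = 18, so by Euler's criterion 28^18 = (28/37) = +1 or -1 mod 37.
Compute by square-and-multiply:
  18 = 16 + 2 (binary 10010)
  Repeated squaring mod 37: 28^1 = 28, 28^2 = 7, 28^4 = 12, 28^8 = 33, 28^16 = 16
  28^18 = 28^16 * 28^2 = 16 * 7 mod 37
    16 * 7 = 112 = 1 mod 37
  28^18 = 1 mod 37
Result 1: 28 is a quadratic residue mod 37.
28^18 mod 37 = 1

1


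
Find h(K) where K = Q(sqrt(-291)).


K = Q(sqrt(-291)). d mod 4 = 1, so D = disc(K) = d = -291
h(K) equals the number of primitive reduced positive-definite forms (a, b, c) = a*x^2 + b*x*y + c*y^2 with b^2 - 4ac = D,
where reduced means |b| <= a <= c, with b >= 0 whenever |b| = a or a = c, and primitive means gcd(a, b, c) = 1.
Reduced forces 3a^2 <= |D| = 291, so 1 <= a <= 9; b must have the parity of D, and c = (b^2 - D)/(4a) must be an integer >= a.
Enumerate a = 1..9, b in [-a, a]:
  a=1: (1, 1, 73)  [1]
  a=2: none
  a=3: (3, 3, 25)  [1]
  a=4: none
  a=5: (5, -3, 15), (5, 3, 15)  [2]
  a=6..9: none
Total reduced forms: 1 + 1 + 2 = 4
h = 4

4


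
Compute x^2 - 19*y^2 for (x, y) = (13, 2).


x^2 - d*y^2
= 13^2 - 19*2^2
= 169 - 76
= 93

93


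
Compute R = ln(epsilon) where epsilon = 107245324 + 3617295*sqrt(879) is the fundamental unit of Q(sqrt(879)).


epsilon = 107245324 + 3617295*sqrt(879)
= 2.1449e+08
R = ln(2.1449e+08)
= 19.1838

19.1838


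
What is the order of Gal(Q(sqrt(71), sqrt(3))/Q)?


The 2 square roots of distinct primes are multiplicatively independent over Q,
so [K:Q] = 2^2 and Gal(K/Q) is isomorphic to (Z/2Z)^2.
|Gal| = 2^2 = 4

4


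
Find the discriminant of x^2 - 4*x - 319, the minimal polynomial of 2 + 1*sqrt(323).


The element 2 + 1*sqrt(323) has minimal polynomial:
x^2 - 4*x - 319
Discriminant = (-4)^2 - 4*(-319)
= 16 + 1276
= 1292

1292


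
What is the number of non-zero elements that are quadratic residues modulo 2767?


For prime p, the number of non-zero quadratic residues is (p-1)/2.
= (2767-1)/2
= 1383

1383


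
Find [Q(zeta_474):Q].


The degree equals Euler's totient phi(474).
474 = 2 * 3 * 79
phi(474) = 156

156


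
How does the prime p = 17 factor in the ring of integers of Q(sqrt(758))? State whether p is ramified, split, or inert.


K = Q(sqrt(758)). Since d mod 4 = 2, disc(K) = 3032.
Check p | disc: 3032 mod 17 = 6.
p does not divide disc. Compute Legendre symbol (d/p):
10^((17-1)/2) mod 17 = -1
(d/p) = -1, so p is inert: (p) stays prime with e=1, f=2, g=1.
Therefore p is inert.

inert


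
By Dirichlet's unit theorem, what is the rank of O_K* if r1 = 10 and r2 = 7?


By Dirichlet's unit theorem:
rank = r1 + r2 - 1
= 10 + 7 - 1
= 16

16


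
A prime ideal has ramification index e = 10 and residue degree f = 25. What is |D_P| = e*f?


|D_P| = e * f
= 10 * 25
= 250

250


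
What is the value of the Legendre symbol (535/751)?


p = 751 is prime, so compute (535/751) with the reciprocity algorithm (Jacobi-symbol steps: pull out 2s via (2/n), flip via reciprocity, reduce):
  reciprocity: (535/751) -> -(751/535)
  reduce: (216/535)
  pull out 2: (2/535) = +1  (since 535 mod 8 = 7)
  pull out 2: (2/535) = +1  (since 535 mod 8 = 7)
  pull out 2: (2/535) = +1  (since 535 mod 8 = 7)
  reciprocity: (27/535) -> -(535/27)
  reduce: (22/27)
  pull out 2: (2/27) = -1  (since 27 mod 8 = 3)
  reciprocity: (11/27) -> -(27/11)
  reduce: (5/11)
  reciprocity: (5/11) -> +(11/5)
  reduce: (1/5)
  (1/5) = 1
Product of signs = 1
(535/751) = 1

1


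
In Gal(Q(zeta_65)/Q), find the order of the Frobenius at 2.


The Frobenius at p in Gal(Q(zeta_n)/Q) = (Z/nZ)* is the class of p, so its order is ord_65(2), the smallest k >= 1 with 2^k = 1 mod 65.
n = 65 = 5 * 13, phi(65) = 48; the order divides phi(n).
Divisors of 48: 1, 2, 3, 4, 6, 8, 12, 16, 24, 48
Repeated squaring mod 65: 2^1 = 2, 2^2 = 4, 2^4 = 16, 2^8 = 61, 2^16 = 16, 2^32 = 61
Test divisors in increasing order:
  k=1: 2^1 = 2 mod 65
  k=2: 2^2 = 4 mod 65
  k=3: 2^3 = 4 * 2 = 8 mod 65
  k=4: 2^4 = 16 mod 65
  k=6: 2^6 = 16 * 4 = 64 mod 65
  k=8: 2^8 = 61 mod 65
  k=12: 2^12 = 61 * 16 = 1 mod 65  <- first divisor giving 1
Order = 12

12


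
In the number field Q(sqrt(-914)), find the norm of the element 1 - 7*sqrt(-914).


N(a + b*sqrt(d)) = a^2 - d*b^2
= (1)^2 - (-914)*(-7)^2
= 1 + 44786
= 44787

44787


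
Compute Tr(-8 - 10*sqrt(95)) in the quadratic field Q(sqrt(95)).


Tr(a + b*sqrt(d)) = (a + b*sqrt(d)) + (a - b*sqrt(d)) = 2a
= 2 * (-8)
= -16

-16


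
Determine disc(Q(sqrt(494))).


For K = Q(sqrt(d)) with d squarefree: disc(K) = d if d = 1 mod 4, and disc(K) = 4d if d = 2 or 3 mod 4.
Here d = 494, and d mod 4 = 2.
d = 2 mod 4, not 1 (O_K = Z[sqrt(d)]), so disc(K) = 4d = 4 * (494) = 1976

1976


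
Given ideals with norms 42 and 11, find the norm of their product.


N(IJ) = N(I) * N(J)
= 42 * 11
= 462

462


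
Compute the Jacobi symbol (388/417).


Compute (388/417) via quadratic reciprocity:
  pull out 2: (2/417) = +1  (since 417 mod 8 = 1)
  pull out 2: (2/417) = +1  (since 417 mod 8 = 1)
  reciprocity: (97/417) -> +(417/97)
  reduce: (29/97)
  reciprocity: (29/97) -> +(97/29)
  reduce: (10/29)
  pull out 2: (2/29) = -1  (since 29 mod 8 = 5)
  reciprocity: (5/29) -> +(29/5)
  reduce: (4/5)
  pull out 2: (2/5) = -1  (since 5 mod 8 = 5)
  pull out 2: (2/5) = -1  (since 5 mod 8 = 5)
  (1/5) = 1
Product of signs = -1

-1


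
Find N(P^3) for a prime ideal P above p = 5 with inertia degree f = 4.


N(P^a) = p^(a*f)
= 5^(3*4)
= 5^12
= 244140625

244140625


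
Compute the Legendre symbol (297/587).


p = 587 is prime, so compute (297/587) with the reciprocity algorithm (Jacobi-symbol steps: pull out 2s via (2/n), flip via reciprocity, reduce):
  reciprocity: (297/587) -> +(587/297)
  reduce: (290/297)
  pull out 2: (2/297) = +1  (since 297 mod 8 = 1)
  reciprocity: (145/297) -> +(297/145)
  reduce: (7/145)
  reciprocity: (7/145) -> +(145/7)
  reduce: (5/7)
  reciprocity: (5/7) -> +(7/5)
  reduce: (2/5)
  pull out 2: (2/5) = -1  (since 5 mod 8 = 5)
  (1/5) = 1
Product of signs = -1
(297/587) = -1

-1


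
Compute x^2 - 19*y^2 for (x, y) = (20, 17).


x^2 - d*y^2
= 20^2 - 19*17^2
= 400 - 5491
= -5091

-5091


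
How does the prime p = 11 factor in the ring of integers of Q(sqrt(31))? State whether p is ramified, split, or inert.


K = Q(sqrt(31)). Since d mod 4 = 3, disc(K) = 124.
Check p | disc: 124 mod 11 = 3.
p does not divide disc. Compute Legendre symbol (d/p):
9^((11-1)/2) mod 11 = 1
(d/p) = 1, so p splits: (p) = P*P' with e=1, f=1, g=2.
Therefore p is split.

split


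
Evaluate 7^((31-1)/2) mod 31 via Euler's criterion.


p = 31 is prime and the exponent is (p-1)/2 = 15, so by Euler's criterion 7^15 = (7/31) = +1 or -1 mod 31.
Compute by square-and-multiply:
  15 = 8 + 4 + 2 + 1 (binary 1111)
  Repeated squaring mod 31: 7^1 = 7, 7^2 = 18, 7^4 = 14, 7^8 = 10
  7^15 = 7^8 * 7^4 * 7^2 * 7^1 = 10 * 14 * 18 * 7 mod 31
    10 * 14 = 140 = 16 mod 31
    16 * 18 = 288 = 9 mod 31
    9 * 7 = 63 = 1 mod 31
  7^15 = 1 mod 31
Result 1: 7 is a quadratic residue mod 31.
7^15 mod 31 = 1

1


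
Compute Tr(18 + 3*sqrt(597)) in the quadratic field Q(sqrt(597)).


Tr(a + b*sqrt(d)) = (a + b*sqrt(d)) + (a - b*sqrt(d)) = 2a
= 2 * (18)
= 36

36


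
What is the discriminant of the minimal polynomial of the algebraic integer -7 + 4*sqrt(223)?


The element -7 + 4*sqrt(223) has minimal polynomial:
x^2 + 14*x - 3519
Discriminant = (14)^2 - 4*(-3519)
= 196 + 14076
= 14272

14272


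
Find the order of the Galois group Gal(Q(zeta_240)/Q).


|Gal(Q(zeta_240)/Q)| = phi(240)
= 64

64


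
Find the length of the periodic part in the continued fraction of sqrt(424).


Run the CF algorithm for sqrt(424).
a_0 = floor(sqrt(424)) = 20; set m_0=0, q_0=1.
Recurrence: m' = q*a - m,  q' = (d - m'^2)/q,  a' = floor((a_0 + m')/q').
  step 1: m=20, q=24, a=1
  step 2: m=4, q=17, a=1
  step 3: m=13, q=15, a=2
  step 4: m=17, q=9, a=4
  step 5: m=19, q=7, a=5
  step 6: m=16, q=24, a=1
  step 7: m=8, q=15, a=1
  step 8: m=7, q=25, a=1
  step 9: m=18, q=4, a=9
  step 10: m=18, q=25, a=1
  step 11: m=7, q=15, a=1
  step 12: m=8, q=24, a=1
  step 13: m=16, q=7, a=5
  step 14: m=19, q=9, a=4
  step 15: m=17, q=15, a=2
  step 16: m=13, q=17, a=1
  step 17: m=4, q=24, a=1
  step 18: m=20, q=1, a=40
a_18 = 2*a_0 = 40, so the period closes here.
sqrt(424) = [20; 1, 1, 2, 4, 5, 1, 1, 1, 9, 1, 1, 1, 5, 4, 2, 1, 1, 40]
Period length = 18

18


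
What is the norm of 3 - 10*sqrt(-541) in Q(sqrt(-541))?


N(a + b*sqrt(d)) = a^2 - d*b^2
= (3)^2 - (-541)*(-10)^2
= 9 + 54100
= 54109

54109


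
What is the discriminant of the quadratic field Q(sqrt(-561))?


For K = Q(sqrt(d)) with d squarefree: disc(K) = d if d = 1 mod 4, and disc(K) = 4d if d = 2 or 3 mod 4.
Here d = -561, and d mod 4 = 3.
d = 3 mod 4, not 1 (O_K = Z[sqrt(d)]), so disc(K) = 4d = 4 * (-561) = -2244

-2244


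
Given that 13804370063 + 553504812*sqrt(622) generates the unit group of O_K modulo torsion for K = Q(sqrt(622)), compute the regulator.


epsilon = 13804370063 + 553504812*sqrt(622)
= 2.7609e+10
R = ln(2.7609e+10)
= 24.0414

24.0414


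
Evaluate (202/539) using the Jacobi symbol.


Compute (202/539) via quadratic reciprocity:
  pull out 2: (2/539) = -1  (since 539 mod 8 = 3)
  reciprocity: (101/539) -> +(539/101)
  reduce: (34/101)
  pull out 2: (2/101) = -1  (since 101 mod 8 = 5)
  reciprocity: (17/101) -> +(101/17)
  reduce: (16/17)
  pull out 2: (2/17) = +1  (since 17 mod 8 = 1)
  pull out 2: (2/17) = +1  (since 17 mod 8 = 1)
  pull out 2: (2/17) = +1  (since 17 mod 8 = 1)
  pull out 2: (2/17) = +1  (since 17 mod 8 = 1)
  (1/17) = 1
Product of signs = 1

1


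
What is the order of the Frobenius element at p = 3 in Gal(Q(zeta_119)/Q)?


The Frobenius at p in Gal(Q(zeta_n)/Q) = (Z/nZ)* is the class of p, so its order is ord_119(3), the smallest k >= 1 with 3^k = 1 mod 119.
n = 119 = 7 * 17, phi(119) = 96; the order divides phi(n).
Divisors of 96: 1, 2, 3, 4, 6, 8, 12, 16, 24, 32, 48, 96
Repeated squaring mod 119: 3^1 = 3, 3^2 = 9, 3^4 = 81, 3^8 = 16, 3^16 = 18, 3^32 = 86, 3^64 = 18
Test divisors in increasing order:
  k=1: 3^1 = 3 mod 119
  k=2: 3^2 = 9 mod 119
  k=3: 3^3 = 9 * 3 = 27 mod 119
  k=4: 3^4 = 81 mod 119
  k=6: 3^6 = 81 * 9 = 15 mod 119
  k=8: 3^8 = 16 mod 119
  k=12: 3^12 = 16 * 81 = 106 mod 119
  k=16: 3^16 = 18 mod 119
  k=24: 3^24 = 18 * 16 = 50 mod 119
  k=32: 3^32 = 86 mod 119
  k=48: 3^48 = 86 * 18 = 1 mod 119  <- first divisor giving 1
Order = 48

48


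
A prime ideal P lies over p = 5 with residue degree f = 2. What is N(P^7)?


N(P^a) = p^(a*f)
= 5^(7*2)
= 5^14
= 6103515625

6103515625


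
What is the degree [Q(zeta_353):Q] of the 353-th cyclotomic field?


The degree equals Euler's totient phi(353).
353 = 353
phi(353) = 352

352


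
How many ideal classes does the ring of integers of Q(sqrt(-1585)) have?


K = Q(sqrt(-1585)). d mod 4 = 3, so D = disc(K) = 4d = -6340
h(K) equals the number of primitive reduced positive-definite forms (a, b, c) = a*x^2 + b*x*y + c*y^2 with b^2 - 4ac = D,
where reduced means |b| <= a <= c, with b >= 0 whenever |b| = a or a = c, and primitive means gcd(a, b, c) = 1.
Reduced forces 3a^2 <= |D| = 6340, so 1 <= a <= 45; b must have the parity of D, and c = (b^2 - D)/(4a) must be an integer >= a.
Enumerate a = 1..45, b in [-a, a]:
  a=1: (1, 0, 1585)  [1]
  a=2: (2, 2, 793)  [1]
  a=3..4: none
  a=5: (5, 0, 317)  [1]
  a=6: none
  a=7: (7, -4, 227), (7, 4, 227)  [2]
  a=8..9: none
  a=10: (10, 10, 161)  [1]
  a=11..12: none
  a=13: (13, -2, 122), (13, 2, 122)  [2]
  a=14: (14, -10, 115), (14, 10, 115)  [2]
  a=15..16: none
  a=17: (17, -16, 97), (17, 16, 97)  [2]
  a=18: none
  a=19: (19, -14, 86), (19, 14, 86)  [2]
  a=20..22: none
  a=23: (23, -10, 70), (23, 10, 70)  [2]
  a=24..25: none
  a=26: (26, -2, 61), (26, 2, 61)  [2]
  a=27..33: none
  a=34: (34, -18, 49), (34, 18, 49)  [2]
  a=35: (35, -10, 46), (35, 10, 46)  [2]
  a=36..37: none
  a=38: (38, -14, 43), (38, 14, 43)  [2]
  a=39..45: none
Total reduced forms: 1 + 1 + 1 + 2 + 1 + 2 + 2 + 2 + 2 + 2 + 2 + 2 + 2 + 2 = 24
h = 24

24
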